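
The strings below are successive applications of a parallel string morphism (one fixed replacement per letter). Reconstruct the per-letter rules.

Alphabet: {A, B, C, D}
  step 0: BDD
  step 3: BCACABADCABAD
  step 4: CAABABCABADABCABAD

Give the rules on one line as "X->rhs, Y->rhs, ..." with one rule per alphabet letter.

  step 3 ⇒ step 4: BCACABADCABAD ⇒ CA·A·B·A·B·CA·B·AD·A·B·CA·B·AD
    A ↦ B
    B ↦ CA
    C ↦ A
    D ↦ AD

A->B, B->CA, C->A, D->AD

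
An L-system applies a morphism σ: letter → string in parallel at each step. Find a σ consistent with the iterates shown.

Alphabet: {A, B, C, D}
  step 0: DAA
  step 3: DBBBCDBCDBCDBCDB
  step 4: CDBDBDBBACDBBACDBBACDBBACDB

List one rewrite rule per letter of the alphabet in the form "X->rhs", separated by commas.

  step 3 ⇒ step 4: DBBBCDBCDBCDBCDB ⇒ C·DB·DB·DB·BA·C·DB·BA·C·DB·BA·C·DB·BA·C·DB
    B ↦ DB
    C ↦ BA
    D ↦ C
    A ↦ BB  (constrained at step 0)

A->BB, B->DB, C->BA, D->C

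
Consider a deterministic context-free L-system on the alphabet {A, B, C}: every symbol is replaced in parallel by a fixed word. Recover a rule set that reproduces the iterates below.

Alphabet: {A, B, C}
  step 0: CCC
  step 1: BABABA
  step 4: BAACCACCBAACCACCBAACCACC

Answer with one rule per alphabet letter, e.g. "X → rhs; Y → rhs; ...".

  step 0 ⇒ step 1: CCC ⇒ BA·BA·BA
    C ↦ BA
    A ↦ C  (constrained at step 1)
    B ↦ AC  (constrained at step 1)

A->C, B->AC, C->BA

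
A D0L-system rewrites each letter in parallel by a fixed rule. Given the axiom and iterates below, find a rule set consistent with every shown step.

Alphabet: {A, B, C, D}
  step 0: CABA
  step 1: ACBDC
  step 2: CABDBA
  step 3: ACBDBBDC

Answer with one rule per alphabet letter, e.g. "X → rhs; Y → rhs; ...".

  step 2 ⇒ step 3: CABDBA ⇒ A·C·BD·B·BD·C
    A ↦ C
    B ↦ BD
    C ↦ A
    D ↦ B

A->C, B->BD, C->A, D->B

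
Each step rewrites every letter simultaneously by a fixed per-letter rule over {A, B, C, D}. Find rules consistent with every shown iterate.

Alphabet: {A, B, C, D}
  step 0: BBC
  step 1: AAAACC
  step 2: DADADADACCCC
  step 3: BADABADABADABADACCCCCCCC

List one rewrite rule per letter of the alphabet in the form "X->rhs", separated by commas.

A->DA, B->AA, C->CC, D->BA

  step 2 ⇒ step 3: DADADADACCCC ⇒ BA·DA·BA·DA·BA·DA·BA·DA·CC·CC·CC·CC
    A ↦ DA
    C ↦ CC
    D ↦ BA
  step 0 ⇒ step 1: BBC ⇒ AA·AA·CC
    B ↦ AA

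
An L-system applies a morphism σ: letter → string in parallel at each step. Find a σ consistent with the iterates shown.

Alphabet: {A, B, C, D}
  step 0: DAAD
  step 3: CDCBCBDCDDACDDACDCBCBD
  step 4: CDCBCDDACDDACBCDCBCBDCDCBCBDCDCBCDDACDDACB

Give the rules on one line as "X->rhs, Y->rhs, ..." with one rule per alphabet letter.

  step 3 ⇒ step 4: CDCBCBDCDDACDDACDCBCBD ⇒ CD·CB·CD·DA·CD·DA·CB·CD·CB·CB·D·CD·CB·CB·D·CD·CB·CD·DA·CD·DA·CB
    A ↦ D
    B ↦ DA
    C ↦ CD
    D ↦ CB

A->D, B->DA, C->CD, D->CB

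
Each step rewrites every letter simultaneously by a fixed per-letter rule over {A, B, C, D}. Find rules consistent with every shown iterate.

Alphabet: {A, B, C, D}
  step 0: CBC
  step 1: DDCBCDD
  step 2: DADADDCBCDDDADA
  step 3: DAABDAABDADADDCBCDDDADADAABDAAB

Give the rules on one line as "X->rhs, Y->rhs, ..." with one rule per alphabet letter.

A->AB, B->CBC, C->DD, D->DA

  step 2 ⇒ step 3: DADADDCBCDDDADA ⇒ DA·AB·DA·AB·DA·DA·DD·CBC·DD·DA·DA·DA·AB·DA·AB
    A ↦ AB
    B ↦ CBC
    C ↦ DD
    D ↦ DA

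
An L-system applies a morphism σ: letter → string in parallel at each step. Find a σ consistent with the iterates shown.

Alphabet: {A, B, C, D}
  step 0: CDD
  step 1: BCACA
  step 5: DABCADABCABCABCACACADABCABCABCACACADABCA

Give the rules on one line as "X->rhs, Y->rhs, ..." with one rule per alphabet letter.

A->CA, B->DA, C->B, D->CA

  step 0 ⇒ step 1: CDD ⇒ B·CA·CA
    C ↦ B
    D ↦ CA
    A ↦ CA  (constrained at step 1)
    B ↦ DA  (constrained at step 1)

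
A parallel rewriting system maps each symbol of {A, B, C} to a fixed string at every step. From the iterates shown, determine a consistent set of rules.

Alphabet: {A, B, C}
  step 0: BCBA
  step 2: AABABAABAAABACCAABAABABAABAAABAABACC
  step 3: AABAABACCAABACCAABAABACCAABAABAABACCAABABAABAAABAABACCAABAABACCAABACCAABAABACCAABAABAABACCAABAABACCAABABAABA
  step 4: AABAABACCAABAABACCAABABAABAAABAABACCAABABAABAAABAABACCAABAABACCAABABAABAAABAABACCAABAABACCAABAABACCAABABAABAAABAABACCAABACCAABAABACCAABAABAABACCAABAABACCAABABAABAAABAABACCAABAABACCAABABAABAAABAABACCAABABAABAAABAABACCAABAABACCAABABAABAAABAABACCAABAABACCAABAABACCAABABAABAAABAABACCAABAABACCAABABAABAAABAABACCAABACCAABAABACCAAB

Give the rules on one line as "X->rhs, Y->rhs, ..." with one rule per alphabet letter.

A->AAB, B->ACC, C->ABA

  step 3 ⇒ step 4: AABAABACCAABACCAABAABACCAABAABAABACCAABABAABAAABAABACCAABAABACCAABACCAABAABACCAABAABAABACCAABAABACCAABABAABA ⇒ AAB·AAB·ACC·AAB·AAB·ACC·AAB·ABA·ABA·AAB·AAB·ACC·AAB·ABA·ABA·AAB·AAB·ACC·AAB·AAB·ACC·AAB·ABA·ABA·AAB·AAB·ACC·AAB·AAB·ACC·AAB·AAB·ACC·AAB·ABA·ABA·AAB·AAB·ACC·AAB·ACC·AAB·AAB·ACC·AAB·AAB·AAB·ACC·AAB·AAB·ACC·AAB·ABA·ABA·AAB·AAB·ACC·AAB·AAB·ACC·AAB·ABA·ABA·AAB·AAB·ACC·AAB·ABA·ABA·AAB·AAB·ACC·AAB·AAB·ACC·AAB·ABA·ABA·AAB·AAB·ACC·AAB·AAB·ACC·AAB·AAB·ACC·AAB·ABA·ABA·AAB·AAB·ACC·AAB·AAB·ACC·AAB·ABA·ABA·AAB·AAB·ACC·AAB·ACC·AAB·AAB·ACC·AAB
    A ↦ AAB
    B ↦ ACC
    C ↦ ABA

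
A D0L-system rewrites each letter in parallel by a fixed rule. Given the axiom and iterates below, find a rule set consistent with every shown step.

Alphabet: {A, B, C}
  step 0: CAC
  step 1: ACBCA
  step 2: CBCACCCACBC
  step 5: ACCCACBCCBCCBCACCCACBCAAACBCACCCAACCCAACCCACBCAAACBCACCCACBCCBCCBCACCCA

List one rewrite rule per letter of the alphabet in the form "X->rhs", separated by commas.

  step 1 ⇒ step 2: ACBCA ⇒ CBC·A·CCC·A·CBC
    A ↦ CBC
    B ↦ CCC
    C ↦ A

A->CBC, B->CCC, C->A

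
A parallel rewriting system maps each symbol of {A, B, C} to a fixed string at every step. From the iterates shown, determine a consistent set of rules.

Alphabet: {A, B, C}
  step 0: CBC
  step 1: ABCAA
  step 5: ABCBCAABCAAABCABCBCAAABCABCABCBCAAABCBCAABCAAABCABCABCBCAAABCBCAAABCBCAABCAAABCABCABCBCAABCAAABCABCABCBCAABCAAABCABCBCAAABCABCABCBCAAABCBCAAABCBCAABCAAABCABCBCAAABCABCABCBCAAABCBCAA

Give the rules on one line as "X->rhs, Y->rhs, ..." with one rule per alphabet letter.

A->ABC, B->BCA, C->A

  step 0 ⇒ step 1: CBC ⇒ A·BCA·A
    B ↦ BCA
    C ↦ A
    A ↦ ABC  (constrained at step 1)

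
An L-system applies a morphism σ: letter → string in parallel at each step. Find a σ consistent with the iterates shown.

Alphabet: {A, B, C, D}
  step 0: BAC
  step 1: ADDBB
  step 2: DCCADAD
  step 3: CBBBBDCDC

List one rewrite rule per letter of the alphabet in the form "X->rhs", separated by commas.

  step 2 ⇒ step 3: DCCADAD ⇒ C·BB·BB·D·C·D·C
    A ↦ D
    C ↦ BB
    D ↦ C
  step 0 ⇒ step 1: BAC ⇒ AD·D·BB
    B ↦ AD

A->D, B->AD, C->BB, D->C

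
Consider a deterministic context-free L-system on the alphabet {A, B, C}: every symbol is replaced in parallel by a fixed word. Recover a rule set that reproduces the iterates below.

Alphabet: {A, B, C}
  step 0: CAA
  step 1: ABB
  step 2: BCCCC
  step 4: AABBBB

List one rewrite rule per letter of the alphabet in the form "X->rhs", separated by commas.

A->B, B->CC, C->A

  step 1 ⇒ step 2: ABB ⇒ B·CC·CC
    A ↦ B
    B ↦ CC
  step 0 ⇒ step 1: CAA ⇒ A·B·B
    C ↦ A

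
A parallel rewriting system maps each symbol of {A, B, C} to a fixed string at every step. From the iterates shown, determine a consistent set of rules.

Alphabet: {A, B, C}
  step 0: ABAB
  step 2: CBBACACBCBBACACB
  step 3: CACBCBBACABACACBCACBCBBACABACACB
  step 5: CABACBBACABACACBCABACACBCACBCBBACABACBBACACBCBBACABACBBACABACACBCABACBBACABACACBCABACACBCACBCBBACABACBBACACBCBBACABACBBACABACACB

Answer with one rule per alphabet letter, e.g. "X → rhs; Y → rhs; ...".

  step 2 ⇒ step 3: CBBACACBCBBACACB ⇒ CA·CB·CB·BA·CA·BA·CA·CB·CA·CB·CB·BA·CA·BA·CA·CB
    A ↦ BA
    B ↦ CB
    C ↦ CA

A->BA, B->CB, C->CA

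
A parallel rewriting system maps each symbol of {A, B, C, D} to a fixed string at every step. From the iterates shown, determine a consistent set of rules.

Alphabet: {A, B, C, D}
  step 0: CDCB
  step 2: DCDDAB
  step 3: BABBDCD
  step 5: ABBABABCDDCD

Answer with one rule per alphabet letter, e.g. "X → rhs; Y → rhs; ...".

  step 2 ⇒ step 3: DCDDAB ⇒ B·A·B·B·D·CD
    A ↦ D
    B ↦ CD
    C ↦ A
    D ↦ B

A->D, B->CD, C->A, D->B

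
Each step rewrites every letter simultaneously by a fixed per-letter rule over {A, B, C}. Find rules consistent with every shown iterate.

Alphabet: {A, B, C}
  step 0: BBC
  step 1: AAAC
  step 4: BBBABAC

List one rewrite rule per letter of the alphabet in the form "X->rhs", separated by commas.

A->B, B->A, C->AC

  step 0 ⇒ step 1: BBC ⇒ A·A·AC
    B ↦ A
    C ↦ AC
    A ↦ B  (constrained at step 1)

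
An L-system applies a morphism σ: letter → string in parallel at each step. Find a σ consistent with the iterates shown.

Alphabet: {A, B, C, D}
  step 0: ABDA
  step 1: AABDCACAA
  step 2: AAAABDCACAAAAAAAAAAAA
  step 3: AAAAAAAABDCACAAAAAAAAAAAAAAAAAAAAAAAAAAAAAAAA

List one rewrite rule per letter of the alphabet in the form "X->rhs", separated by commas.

  step 2 ⇒ step 3: AAAABDCACAAAAAAAAAAAA ⇒ AA·AA·AA·AA·BD·CAC·AAA·AA·AAA·AA·AA·AA·AA·AA·AA·AA·AA·AA·AA·AA·AA
    A ↦ AA
    B ↦ BD
    C ↦ AAA
    D ↦ CAC

A->AA, B->BD, C->AAA, D->CAC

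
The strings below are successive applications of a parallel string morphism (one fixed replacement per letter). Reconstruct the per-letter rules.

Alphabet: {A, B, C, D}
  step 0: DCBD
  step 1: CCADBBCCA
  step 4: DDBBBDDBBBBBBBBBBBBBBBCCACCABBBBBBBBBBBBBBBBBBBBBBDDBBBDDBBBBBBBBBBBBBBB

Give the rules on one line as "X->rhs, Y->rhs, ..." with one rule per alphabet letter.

  step 0 ⇒ step 1: DCBD ⇒ CCA·D·BB·CCA
    B ↦ BB
    C ↦ D
    D ↦ CCA
    A ↦ BBB  (constrained at step 1)

A->BBB, B->BB, C->D, D->CCA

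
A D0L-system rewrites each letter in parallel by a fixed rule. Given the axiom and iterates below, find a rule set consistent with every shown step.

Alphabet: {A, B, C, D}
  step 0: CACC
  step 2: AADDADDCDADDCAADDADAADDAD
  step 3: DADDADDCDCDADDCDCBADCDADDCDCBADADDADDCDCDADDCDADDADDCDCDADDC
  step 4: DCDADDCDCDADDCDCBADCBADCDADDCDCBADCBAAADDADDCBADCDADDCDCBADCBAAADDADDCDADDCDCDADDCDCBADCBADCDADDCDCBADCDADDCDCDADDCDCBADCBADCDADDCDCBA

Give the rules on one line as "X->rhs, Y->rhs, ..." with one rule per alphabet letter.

A->DAD, B->AAD, C->BA, D->DC

  step 3 ⇒ step 4: DADDADDCDCDADDCDCBADCDADDCDCBADADDADDCDCDADDCDADDADDCDCDADDC ⇒ DC·DAD·DC·DC·DAD·DC·DC·BA·DC·BA·DC·DAD·DC·DC·BA·DC·BA·AAD·DAD·DC·BA·DC·DAD·DC·DC·BA·DC·BA·AAD·DAD·DC·DAD·DC·DC·DAD·DC·DC·BA·DC·BA·DC·DAD·DC·DC·BA·DC·DAD·DC·DC·DAD·DC·DC·BA·DC·BA·DC·DAD·DC·DC·BA
    A ↦ DAD
    B ↦ AAD
    C ↦ BA
    D ↦ DC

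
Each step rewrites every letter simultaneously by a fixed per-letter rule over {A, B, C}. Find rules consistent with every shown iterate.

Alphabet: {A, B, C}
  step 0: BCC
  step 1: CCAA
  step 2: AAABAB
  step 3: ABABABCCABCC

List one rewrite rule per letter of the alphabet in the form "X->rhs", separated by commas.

A->AB, B->CC, C->A

  step 2 ⇒ step 3: AAABAB ⇒ AB·AB·AB·CC·AB·CC
    A ↦ AB
    B ↦ CC
  step 0 ⇒ step 1: BCC ⇒ CC·A·A
    C ↦ A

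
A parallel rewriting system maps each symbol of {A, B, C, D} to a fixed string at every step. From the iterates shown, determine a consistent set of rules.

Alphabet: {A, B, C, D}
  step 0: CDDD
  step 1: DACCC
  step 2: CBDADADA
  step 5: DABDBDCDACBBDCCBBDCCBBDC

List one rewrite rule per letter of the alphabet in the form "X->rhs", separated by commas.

  step 1 ⇒ step 2: DACCC ⇒ C·B·DA·DA·DA
    A ↦ B
    C ↦ DA
    D ↦ C
    B ↦ BD  (constrained at step 2)

A->B, B->BD, C->DA, D->C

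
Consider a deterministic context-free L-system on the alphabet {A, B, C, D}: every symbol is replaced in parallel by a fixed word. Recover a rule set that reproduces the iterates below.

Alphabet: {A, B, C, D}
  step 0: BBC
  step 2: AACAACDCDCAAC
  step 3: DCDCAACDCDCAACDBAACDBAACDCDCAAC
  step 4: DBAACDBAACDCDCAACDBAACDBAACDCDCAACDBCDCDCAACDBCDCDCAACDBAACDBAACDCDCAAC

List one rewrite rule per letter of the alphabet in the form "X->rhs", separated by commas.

A->DC, B->C, C->AAC, D->DB

  step 3 ⇒ step 4: DCDCAACDCDCAACDBAACDBAACDCDCAAC ⇒ DB·AAC·DB·AAC·DC·DC·AAC·DB·AAC·DB·AAC·DC·DC·AAC·DB·C·DC·DC·AAC·DB·C·DC·DC·AAC·DB·AAC·DB·AAC·DC·DC·AAC
    A ↦ DC
    B ↦ C
    C ↦ AAC
    D ↦ DB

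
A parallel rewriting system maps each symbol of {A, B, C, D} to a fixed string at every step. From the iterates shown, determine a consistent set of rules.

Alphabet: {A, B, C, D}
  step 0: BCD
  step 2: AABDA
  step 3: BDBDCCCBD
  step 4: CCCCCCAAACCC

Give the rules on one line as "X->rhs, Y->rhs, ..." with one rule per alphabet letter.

  step 3 ⇒ step 4: BDBDCCCBD ⇒ CC·C·CC·C·A·A·A·CC·C
    B ↦ CC
    C ↦ A
    D ↦ C
  step 2 ⇒ step 3: AABDA ⇒ BD·BD·CC·C·BD
    A ↦ BD

A->BD, B->CC, C->A, D->C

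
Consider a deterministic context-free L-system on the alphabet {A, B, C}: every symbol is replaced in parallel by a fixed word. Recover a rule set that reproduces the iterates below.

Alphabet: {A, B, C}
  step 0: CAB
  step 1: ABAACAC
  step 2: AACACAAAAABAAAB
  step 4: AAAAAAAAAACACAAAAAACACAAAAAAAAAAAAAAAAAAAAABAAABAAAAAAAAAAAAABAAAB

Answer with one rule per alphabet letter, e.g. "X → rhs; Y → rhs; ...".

  step 1 ⇒ step 2: ABAACAC ⇒ AA·CAC·AA·AA·AB·AA·AB
    A ↦ AA
    B ↦ CAC
    C ↦ AB

A->AA, B->CAC, C->AB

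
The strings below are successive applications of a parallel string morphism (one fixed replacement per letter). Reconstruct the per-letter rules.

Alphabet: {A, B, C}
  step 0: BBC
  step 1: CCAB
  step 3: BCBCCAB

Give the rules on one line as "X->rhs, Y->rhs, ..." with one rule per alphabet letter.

A->B, B->C, C->AB

  step 0 ⇒ step 1: BBC ⇒ C·C·AB
    B ↦ C
    C ↦ AB
    A ↦ B  (constrained at step 1)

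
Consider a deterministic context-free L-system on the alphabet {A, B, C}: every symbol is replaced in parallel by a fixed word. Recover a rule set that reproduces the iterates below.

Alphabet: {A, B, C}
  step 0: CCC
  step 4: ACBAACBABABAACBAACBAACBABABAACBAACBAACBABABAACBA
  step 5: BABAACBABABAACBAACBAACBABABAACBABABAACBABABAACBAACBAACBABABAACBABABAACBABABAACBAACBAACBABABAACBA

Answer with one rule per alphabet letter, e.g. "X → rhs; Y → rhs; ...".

A->BA, B->AC, C->BA

  step 4 ⇒ step 5: ACBAACBABABAACBAACBAACBABABAACBAACBAACBABABAACBA ⇒ BA·BA·AC·BA·BA·BA·AC·BA·AC·BA·AC·BA·BA·BA·AC·BA·BA·BA·AC·BA·BA·BA·AC·BA·AC·BA·AC·BA·BA·BA·AC·BA·BA·BA·AC·BA·BA·BA·AC·BA·AC·BA·AC·BA·BA·BA·AC·BA
    A ↦ BA
    B ↦ AC
    C ↦ BA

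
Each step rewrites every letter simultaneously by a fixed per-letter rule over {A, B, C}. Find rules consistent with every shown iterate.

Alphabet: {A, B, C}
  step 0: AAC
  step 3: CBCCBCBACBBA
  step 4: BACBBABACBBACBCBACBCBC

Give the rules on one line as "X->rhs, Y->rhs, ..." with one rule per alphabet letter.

  step 3 ⇒ step 4: CBCCBCBACBBA ⇒ BA·CB·BA·BA·CB·BA·CB·C·BA·CB·CB·C
    A ↦ C
    B ↦ CB
    C ↦ BA

A->C, B->CB, C->BA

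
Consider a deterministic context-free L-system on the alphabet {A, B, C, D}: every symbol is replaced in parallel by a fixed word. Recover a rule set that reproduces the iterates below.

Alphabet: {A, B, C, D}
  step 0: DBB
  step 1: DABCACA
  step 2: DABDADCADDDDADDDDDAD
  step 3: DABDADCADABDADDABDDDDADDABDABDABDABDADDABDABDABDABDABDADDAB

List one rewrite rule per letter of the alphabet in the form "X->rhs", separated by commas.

A->DAD, B->CA, C->DDD, D->DAB

  step 2 ⇒ step 3: DABDADCADDDDADDDDDAD ⇒ DAB·DAD·CA·DAB·DAD·DAB·DDD·DAD·DAB·DAB·DAB·DAB·DAD·DAB·DAB·DAB·DAB·DAB·DAD·DAB
    A ↦ DAD
    B ↦ CA
    C ↦ DDD
    D ↦ DAB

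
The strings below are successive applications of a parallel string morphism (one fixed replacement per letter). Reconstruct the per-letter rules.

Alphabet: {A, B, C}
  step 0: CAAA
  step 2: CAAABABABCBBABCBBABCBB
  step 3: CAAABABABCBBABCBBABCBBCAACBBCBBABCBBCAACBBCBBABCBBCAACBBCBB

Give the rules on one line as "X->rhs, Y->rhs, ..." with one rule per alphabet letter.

  step 2 ⇒ step 3: CAAABABABCBBABCBBABCBB ⇒ CAA·AB·AB·AB·CBB·AB·CBB·AB·CBB·CAA·CBB·CBB·AB·CBB·CAA·CBB·CBB·AB·CBB·CAA·CBB·CBB
    A ↦ AB
    B ↦ CBB
    C ↦ CAA

A->AB, B->CBB, C->CAA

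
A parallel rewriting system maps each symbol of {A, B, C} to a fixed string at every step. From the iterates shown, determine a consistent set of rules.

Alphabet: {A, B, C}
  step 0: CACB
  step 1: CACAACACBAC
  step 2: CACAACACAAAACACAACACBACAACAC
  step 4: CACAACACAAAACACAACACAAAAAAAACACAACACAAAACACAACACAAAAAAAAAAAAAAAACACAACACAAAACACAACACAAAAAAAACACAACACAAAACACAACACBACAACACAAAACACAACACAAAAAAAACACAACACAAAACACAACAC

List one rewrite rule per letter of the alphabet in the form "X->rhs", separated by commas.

A->AA, B->BAC, C->CAC

  step 1 ⇒ step 2: CACAACACBAC ⇒ CAC·AA·CAC·AA·AA·CAC·AA·CAC·BAC·AA·CAC
    A ↦ AA
    B ↦ BAC
    C ↦ CAC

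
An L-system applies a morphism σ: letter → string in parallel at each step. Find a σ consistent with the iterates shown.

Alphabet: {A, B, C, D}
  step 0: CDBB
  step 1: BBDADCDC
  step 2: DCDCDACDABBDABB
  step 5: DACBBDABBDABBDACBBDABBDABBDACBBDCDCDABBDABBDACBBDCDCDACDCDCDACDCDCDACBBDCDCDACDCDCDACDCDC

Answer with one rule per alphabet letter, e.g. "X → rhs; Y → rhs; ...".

  step 1 ⇒ step 2: BBDADCDC ⇒ DC·DC·DA·C·DA·BB·DA·BB
    A ↦ C
    B ↦ DC
    C ↦ BB
    D ↦ DA

A->C, B->DC, C->BB, D->DA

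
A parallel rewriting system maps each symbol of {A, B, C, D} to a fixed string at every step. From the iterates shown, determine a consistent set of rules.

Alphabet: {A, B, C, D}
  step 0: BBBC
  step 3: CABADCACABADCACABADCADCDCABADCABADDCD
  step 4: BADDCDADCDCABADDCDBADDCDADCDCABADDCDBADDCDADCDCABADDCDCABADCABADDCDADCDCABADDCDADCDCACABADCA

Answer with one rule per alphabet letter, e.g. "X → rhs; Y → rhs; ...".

A->DCD, B->A, C->BAD, D->CA

  step 3 ⇒ step 4: CABADCACABADCACABADCADCDCABADCABADDCD ⇒ BAD·DCD·A·DCD·CA·BAD·DCD·BAD·DCD·A·DCD·CA·BAD·DCD·BAD·DCD·A·DCD·CA·BAD·DCD·CA·BAD·CA·BAD·DCD·A·DCD·CA·BAD·DCD·A·DCD·CA·CA·BAD·CA
    A ↦ DCD
    B ↦ A
    C ↦ BAD
    D ↦ CA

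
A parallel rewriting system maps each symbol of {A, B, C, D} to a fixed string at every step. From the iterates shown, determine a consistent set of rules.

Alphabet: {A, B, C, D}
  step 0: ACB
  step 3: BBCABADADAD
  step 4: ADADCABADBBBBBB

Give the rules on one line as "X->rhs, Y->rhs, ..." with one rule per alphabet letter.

A->B, B->AD, C->CA, D->B

  step 3 ⇒ step 4: BBCABADADAD ⇒ AD·AD·CA·B·AD·B·B·B·B·B·B
    A ↦ B
    B ↦ AD
    C ↦ CA
    D ↦ B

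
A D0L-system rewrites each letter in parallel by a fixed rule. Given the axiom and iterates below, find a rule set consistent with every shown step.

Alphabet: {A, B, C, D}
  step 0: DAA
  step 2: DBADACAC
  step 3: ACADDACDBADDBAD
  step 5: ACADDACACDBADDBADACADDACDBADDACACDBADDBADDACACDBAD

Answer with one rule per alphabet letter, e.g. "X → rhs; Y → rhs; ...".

A->D, B->AD, C->BAD, D->AC

  step 2 ⇒ step 3: DBADACAC ⇒ AC·AD·D·AC·D·BAD·D·BAD
    A ↦ D
    B ↦ AD
    C ↦ BAD
    D ↦ AC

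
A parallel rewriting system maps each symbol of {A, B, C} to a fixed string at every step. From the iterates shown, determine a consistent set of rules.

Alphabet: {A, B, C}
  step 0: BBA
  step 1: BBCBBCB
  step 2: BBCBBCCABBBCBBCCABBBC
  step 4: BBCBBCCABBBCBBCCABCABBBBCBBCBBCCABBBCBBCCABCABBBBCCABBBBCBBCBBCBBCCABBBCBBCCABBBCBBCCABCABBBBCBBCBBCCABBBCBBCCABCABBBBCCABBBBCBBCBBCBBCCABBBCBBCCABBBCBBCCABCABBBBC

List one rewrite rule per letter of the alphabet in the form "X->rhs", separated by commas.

  step 1 ⇒ step 2: BBCBBCB ⇒ BBC·BBC·CAB·BBC·BBC·CAB·BBC
    B ↦ BBC
    C ↦ CAB
  step 0 ⇒ step 1: BBA ⇒ BBC·BBC·B
    A ↦ B

A->B, B->BBC, C->CAB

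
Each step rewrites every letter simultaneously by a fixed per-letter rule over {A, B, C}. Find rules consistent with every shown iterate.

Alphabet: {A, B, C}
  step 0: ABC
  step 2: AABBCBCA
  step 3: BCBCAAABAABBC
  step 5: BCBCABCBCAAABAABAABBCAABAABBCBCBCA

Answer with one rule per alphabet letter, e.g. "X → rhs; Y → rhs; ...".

  step 2 ⇒ step 3: AABBCBCA ⇒ BC·BC·A·A·AB·A·AB·BC
    A ↦ BC
    B ↦ A
    C ↦ AB

A->BC, B->A, C->AB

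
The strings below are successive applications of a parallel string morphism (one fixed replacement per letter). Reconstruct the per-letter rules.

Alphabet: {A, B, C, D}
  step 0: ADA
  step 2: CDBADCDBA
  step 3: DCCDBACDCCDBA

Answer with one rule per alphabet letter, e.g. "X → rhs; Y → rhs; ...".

A->BA, B->CD, C->D, D->C

  step 2 ⇒ step 3: CDBADCDBA ⇒ D·C·CD·BA·C·D·C·CD·BA
    A ↦ BA
    B ↦ CD
    C ↦ D
    D ↦ C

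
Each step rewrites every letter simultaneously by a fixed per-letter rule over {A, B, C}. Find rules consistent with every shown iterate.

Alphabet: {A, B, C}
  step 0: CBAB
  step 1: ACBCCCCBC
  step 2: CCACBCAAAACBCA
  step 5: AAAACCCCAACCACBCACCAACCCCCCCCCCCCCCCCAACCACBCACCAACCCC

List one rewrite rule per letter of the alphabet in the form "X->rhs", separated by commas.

  step 1 ⇒ step 2: ACBCCCCBC ⇒ CC·A·CBC·A·A·A·A·CBC·A
    A ↦ CC
    B ↦ CBC
    C ↦ A

A->CC, B->CBC, C->A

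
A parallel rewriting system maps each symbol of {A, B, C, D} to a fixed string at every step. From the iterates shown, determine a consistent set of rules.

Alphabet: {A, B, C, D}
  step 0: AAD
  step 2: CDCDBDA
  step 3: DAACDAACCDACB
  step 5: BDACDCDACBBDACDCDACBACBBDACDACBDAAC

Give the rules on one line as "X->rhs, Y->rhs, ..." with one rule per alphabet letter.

  step 2 ⇒ step 3: CDCDBDA ⇒ DA·AC·DA·AC·CD·AC·B
    A ↦ B
    B ↦ CD
    C ↦ DA
    D ↦ AC

A->B, B->CD, C->DA, D->AC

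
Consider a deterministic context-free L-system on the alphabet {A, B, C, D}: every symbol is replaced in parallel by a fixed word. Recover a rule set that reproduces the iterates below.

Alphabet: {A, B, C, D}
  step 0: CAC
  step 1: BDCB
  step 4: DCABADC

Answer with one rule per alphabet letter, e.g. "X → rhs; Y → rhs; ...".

  step 0 ⇒ step 1: CAC ⇒ B·DC·B
    A ↦ DC
    C ↦ B
    B ↦ D  (constrained at step 1)
    D ↦ A  (constrained at step 1)

A->DC, B->D, C->B, D->A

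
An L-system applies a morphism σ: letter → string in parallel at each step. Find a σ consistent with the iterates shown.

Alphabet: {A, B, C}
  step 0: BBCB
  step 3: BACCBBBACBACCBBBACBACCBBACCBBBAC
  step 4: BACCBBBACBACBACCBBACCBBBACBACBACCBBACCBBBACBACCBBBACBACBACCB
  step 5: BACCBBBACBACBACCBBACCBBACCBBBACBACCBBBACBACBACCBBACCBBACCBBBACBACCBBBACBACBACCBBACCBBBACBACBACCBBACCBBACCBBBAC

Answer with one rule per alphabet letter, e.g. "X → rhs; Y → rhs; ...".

  step 4 ⇒ step 5: BACCBBBACBACBACCBBACCBBBACBACBACCBBACCBBBACBACCBBBACBACBACCB ⇒ BAC·C·B·B·BAC·BAC·BAC·C·B·BAC·C·B·BAC·C·B·B·BAC·BAC·C·B·B·BAC·BAC·BAC·C·B·BAC·C·B·BAC·C·B·B·BAC·BAC·C·B·B·BAC·BAC·BAC·C·B·BAC·C·B·B·BAC·BAC·BAC·C·B·BAC·C·B·BAC·C·B·B·BAC
    A ↦ C
    B ↦ BAC
    C ↦ B

A->C, B->BAC, C->B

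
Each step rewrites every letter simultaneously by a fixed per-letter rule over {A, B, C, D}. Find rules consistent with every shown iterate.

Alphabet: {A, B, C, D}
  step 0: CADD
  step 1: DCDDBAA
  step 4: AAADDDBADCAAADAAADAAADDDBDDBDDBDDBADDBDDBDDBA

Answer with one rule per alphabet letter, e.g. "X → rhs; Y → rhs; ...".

  step 0 ⇒ step 1: CADD ⇒ DC·DDB·A·A
    A ↦ DDB
    C ↦ DC
    D ↦ A
    B ↦ AD  (constrained at step 1)

A->DDB, B->AD, C->DC, D->A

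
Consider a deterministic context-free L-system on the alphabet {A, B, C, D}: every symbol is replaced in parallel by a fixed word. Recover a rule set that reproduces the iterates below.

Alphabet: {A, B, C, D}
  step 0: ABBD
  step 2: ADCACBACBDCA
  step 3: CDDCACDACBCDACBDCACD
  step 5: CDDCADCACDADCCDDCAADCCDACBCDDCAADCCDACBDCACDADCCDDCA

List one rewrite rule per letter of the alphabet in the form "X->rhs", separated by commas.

  step 2 ⇒ step 3: ADCACBACBDCA ⇒ CD·DC·A·CD·A·CB·CD·A·CB·DC·A·CD
    A ↦ CD
    B ↦ CB
    C ↦ A
    D ↦ DC

A->CD, B->CB, C->A, D->DC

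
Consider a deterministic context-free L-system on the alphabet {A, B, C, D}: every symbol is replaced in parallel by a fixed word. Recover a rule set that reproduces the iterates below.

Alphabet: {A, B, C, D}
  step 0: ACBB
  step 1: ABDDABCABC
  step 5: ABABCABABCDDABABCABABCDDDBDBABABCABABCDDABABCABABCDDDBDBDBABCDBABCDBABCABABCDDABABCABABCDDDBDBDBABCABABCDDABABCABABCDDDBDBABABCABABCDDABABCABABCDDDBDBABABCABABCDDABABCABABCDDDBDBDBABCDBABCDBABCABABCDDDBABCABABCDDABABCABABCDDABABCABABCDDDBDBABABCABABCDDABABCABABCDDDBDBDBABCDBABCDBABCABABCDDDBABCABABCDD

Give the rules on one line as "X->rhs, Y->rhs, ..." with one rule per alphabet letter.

A->AB, B->ABC, C->DD, D->DB

  step 0 ⇒ step 1: ACBB ⇒ AB·DD·ABC·ABC
    A ↦ AB
    B ↦ ABC
    C ↦ DD
    D ↦ DB  (constrained at step 1)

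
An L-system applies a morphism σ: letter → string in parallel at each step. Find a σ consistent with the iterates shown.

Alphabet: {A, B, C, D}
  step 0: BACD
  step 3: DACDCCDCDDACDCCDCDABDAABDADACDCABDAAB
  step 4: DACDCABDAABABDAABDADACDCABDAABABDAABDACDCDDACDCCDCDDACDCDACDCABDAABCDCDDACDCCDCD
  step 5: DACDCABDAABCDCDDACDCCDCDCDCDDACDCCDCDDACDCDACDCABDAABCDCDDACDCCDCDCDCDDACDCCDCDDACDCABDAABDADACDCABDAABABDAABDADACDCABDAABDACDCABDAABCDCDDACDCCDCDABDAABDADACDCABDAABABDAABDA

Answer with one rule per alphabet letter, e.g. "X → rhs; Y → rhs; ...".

  step 4 ⇒ step 5: DACDCABDAABABDAABDADACDCABDAABABDAABDACDCDDACDCCDCDDACDCDACDCABDAABCDCDDACDCCDCD ⇒ DA·CDC·AB·DA·AB·CDC·D·DA·CDC·CDC·D·CDC·D·DA·CDC·CDC·D·DA·CDC·DA·CDC·AB·DA·AB·CDC·D·DA·CDC·CDC·D·CDC·D·DA·CDC·CDC·D·DA·CDC·AB·DA·AB·DA·DA·CDC·AB·DA·AB·AB·DA·AB·DA·DA·CDC·AB·DA·AB·DA·CDC·AB·DA·AB·CDC·D·DA·CDC·CDC·D·AB·DA·AB·DA·DA·CDC·AB·DA·AB·AB·DA·AB·DA
    A ↦ CDC
    B ↦ D
    C ↦ AB
    D ↦ DA

A->CDC, B->D, C->AB, D->DA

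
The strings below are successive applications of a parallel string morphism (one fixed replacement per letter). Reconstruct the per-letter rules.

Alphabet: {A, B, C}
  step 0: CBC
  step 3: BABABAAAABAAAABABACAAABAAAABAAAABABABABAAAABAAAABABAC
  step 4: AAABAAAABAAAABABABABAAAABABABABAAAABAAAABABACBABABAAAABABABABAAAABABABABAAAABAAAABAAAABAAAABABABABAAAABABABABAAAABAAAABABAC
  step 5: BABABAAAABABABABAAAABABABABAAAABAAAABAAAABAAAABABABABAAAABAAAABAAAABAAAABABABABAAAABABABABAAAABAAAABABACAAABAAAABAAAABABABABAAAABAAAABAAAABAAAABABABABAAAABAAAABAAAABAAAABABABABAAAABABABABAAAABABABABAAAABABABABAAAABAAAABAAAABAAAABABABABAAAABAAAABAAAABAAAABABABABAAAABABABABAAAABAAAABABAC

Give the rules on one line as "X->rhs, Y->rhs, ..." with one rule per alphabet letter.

A->BA, B->AAA, C->BAC

  step 4 ⇒ step 5: AAABAAAABAAAABABABABAAAABABABABAAAABAAAABABACBABABAAAABABABABAAAABABABABAAAABAAAABAAAABAAAABABABABAAAABABABABAAAABAAAABABAC ⇒ BA·BA·BA·AAA·BA·BA·BA·BA·AAA·BA·BA·BA·BA·AAA·BA·AAA·BA·AAA·BA·AAA·BA·BA·BA·BA·AAA·BA·AAA·BA·AAA·BA·AAA·BA·BA·BA·BA·AAA·BA·BA·BA·BA·AAA·BA·AAA·BA·BAC·AAA·BA·AAA·BA·AAA·BA·BA·BA·BA·AAA·BA·AAA·BA·AAA·BA·AAA·BA·BA·BA·BA·AAA·BA·AAA·BA·AAA·BA·AAA·BA·BA·BA·BA·AAA·BA·BA·BA·BA·AAA·BA·BA·BA·BA·AAA·BA·BA·BA·BA·AAA·BA·AAA·BA·AAA·BA·AAA·BA·BA·BA·BA·AAA·BA·AAA·BA·AAA·BA·AAA·BA·BA·BA·BA·AAA·BA·BA·BA·BA·AAA·BA·AAA·BA·BAC
    A ↦ BA
    B ↦ AAA
    C ↦ BAC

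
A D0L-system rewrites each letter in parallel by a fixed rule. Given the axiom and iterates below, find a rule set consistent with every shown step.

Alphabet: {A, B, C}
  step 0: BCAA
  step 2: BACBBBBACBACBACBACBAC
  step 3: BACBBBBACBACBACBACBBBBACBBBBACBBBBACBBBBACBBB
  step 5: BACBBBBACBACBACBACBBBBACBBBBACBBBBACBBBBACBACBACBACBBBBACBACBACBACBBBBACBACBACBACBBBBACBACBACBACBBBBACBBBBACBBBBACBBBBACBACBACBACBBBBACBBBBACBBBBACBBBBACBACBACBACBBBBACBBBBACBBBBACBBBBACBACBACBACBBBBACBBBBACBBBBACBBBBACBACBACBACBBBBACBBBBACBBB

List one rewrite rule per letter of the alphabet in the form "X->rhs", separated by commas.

A->BB, B->BAC, C->B

  step 2 ⇒ step 3: BACBBBBACBACBACBACBAC ⇒ BAC·BB·B·BAC·BAC·BAC·BAC·BB·B·BAC·BB·B·BAC·BB·B·BAC·BB·B·BAC·BB·B
    A ↦ BB
    B ↦ BAC
    C ↦ B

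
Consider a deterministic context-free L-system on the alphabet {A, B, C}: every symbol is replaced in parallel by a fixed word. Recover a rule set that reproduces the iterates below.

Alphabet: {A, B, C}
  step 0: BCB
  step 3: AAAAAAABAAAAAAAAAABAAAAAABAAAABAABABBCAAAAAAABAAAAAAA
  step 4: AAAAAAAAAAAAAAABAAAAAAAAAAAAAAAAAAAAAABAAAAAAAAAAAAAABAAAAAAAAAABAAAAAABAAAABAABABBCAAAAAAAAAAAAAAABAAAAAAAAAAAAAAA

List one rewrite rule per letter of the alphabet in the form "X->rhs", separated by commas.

  step 3 ⇒ step 4: AAAAAAABAAAAAAAAAABAAAAAABAAAABAABABBCAAAAAAABAAAAAAA ⇒ AA·AA·AA·AA·AA·AA·AA·ABA·AA·AA·AA·AA·AA·AA·AA·AA·AA·AA·ABA·AA·AA·AA·AA·AA·AA·ABA·AA·AA·AA·AA·ABA·AA·AA·ABA·AA·ABA·ABA·BBC·AA·AA·AA·AA·AA·AA·AA·ABA·AA·AA·AA·AA·AA·AA·AA
    A ↦ AA
    B ↦ ABA
    C ↦ BBC

A->AA, B->ABA, C->BBC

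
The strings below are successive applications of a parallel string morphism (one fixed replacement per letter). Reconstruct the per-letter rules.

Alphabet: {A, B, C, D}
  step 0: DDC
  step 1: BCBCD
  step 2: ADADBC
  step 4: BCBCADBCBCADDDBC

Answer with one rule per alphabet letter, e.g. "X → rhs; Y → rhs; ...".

  step 1 ⇒ step 2: BCBCD ⇒ A·D·A·D·BC
    B ↦ A
    C ↦ D
    D ↦ BC
    A ↦ DD  (constrained at step 2)

A->DD, B->A, C->D, D->BC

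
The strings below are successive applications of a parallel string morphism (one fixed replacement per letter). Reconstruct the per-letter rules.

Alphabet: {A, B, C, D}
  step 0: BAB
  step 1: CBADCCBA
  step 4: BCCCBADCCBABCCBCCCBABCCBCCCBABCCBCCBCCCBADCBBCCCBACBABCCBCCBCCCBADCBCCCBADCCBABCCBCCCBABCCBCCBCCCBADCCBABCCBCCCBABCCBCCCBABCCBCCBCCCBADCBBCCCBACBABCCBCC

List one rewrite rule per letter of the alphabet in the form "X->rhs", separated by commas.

A->DC, B->CBA, C->BCC, D->B

  step 0 ⇒ step 1: BAB ⇒ CBA·DC·CBA
    A ↦ DC
    B ↦ CBA
    C ↦ BCC  (constrained at step 1)
    D ↦ B  (constrained at step 1)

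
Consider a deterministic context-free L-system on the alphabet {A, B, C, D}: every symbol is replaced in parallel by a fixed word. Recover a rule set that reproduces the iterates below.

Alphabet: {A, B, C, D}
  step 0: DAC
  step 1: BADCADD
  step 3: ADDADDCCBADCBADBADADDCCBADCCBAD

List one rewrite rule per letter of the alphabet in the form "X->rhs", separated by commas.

  step 0 ⇒ step 1: DAC ⇒ BAD·C·ADD
    A ↦ C
    C ↦ ADD
    D ↦ BAD
    B ↦ C  (constrained at step 1)

A->C, B->C, C->ADD, D->BAD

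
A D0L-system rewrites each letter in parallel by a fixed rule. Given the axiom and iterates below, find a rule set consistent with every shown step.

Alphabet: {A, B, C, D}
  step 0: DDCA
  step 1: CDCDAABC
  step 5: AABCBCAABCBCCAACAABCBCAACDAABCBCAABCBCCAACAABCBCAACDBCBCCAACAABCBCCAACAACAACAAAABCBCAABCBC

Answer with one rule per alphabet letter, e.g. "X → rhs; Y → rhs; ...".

A->BC, B->C, C->AA, D->CD

  step 0 ⇒ step 1: DDCA ⇒ CD·CD·AA·BC
    A ↦ BC
    C ↦ AA
    D ↦ CD
    B ↦ C  (constrained at step 1)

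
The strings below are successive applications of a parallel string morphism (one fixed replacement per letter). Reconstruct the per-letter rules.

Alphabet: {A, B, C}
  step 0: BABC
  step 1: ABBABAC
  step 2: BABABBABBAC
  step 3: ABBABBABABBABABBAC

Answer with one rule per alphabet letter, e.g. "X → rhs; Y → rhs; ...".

A->B, B->AB, C->AC

  step 2 ⇒ step 3: BABABBABBAC ⇒ AB·B·AB·B·AB·AB·B·AB·AB·B·AC
    A ↦ B
    B ↦ AB
    C ↦ AC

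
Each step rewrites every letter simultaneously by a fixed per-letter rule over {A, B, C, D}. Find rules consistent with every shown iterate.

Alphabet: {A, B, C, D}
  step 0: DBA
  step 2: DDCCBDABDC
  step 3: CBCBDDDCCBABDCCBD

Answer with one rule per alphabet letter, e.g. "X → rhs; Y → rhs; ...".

  step 2 ⇒ step 3: DDCCBDABDC ⇒ CB·CB·D·D·DC·CB·AB·DC·CB·D
    A ↦ AB
    B ↦ DC
    C ↦ D
    D ↦ CB

A->AB, B->DC, C->D, D->CB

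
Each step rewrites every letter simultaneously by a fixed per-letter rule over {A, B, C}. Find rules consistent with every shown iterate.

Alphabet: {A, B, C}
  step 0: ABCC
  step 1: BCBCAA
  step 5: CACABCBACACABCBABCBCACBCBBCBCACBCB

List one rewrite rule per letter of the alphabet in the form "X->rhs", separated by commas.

A->BCB, B->C, C->A

  step 0 ⇒ step 1: ABCC ⇒ BCB·C·A·A
    A ↦ BCB
    B ↦ C
    C ↦ A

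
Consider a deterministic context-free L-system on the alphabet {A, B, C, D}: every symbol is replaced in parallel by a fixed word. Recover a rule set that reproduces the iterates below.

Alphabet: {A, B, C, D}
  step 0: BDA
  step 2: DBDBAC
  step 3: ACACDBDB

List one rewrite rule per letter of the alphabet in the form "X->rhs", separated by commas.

A->DB, B->C, C->DB, D->A

  step 2 ⇒ step 3: DBDBAC ⇒ A·C·A·C·DB·DB
    A ↦ DB
    B ↦ C
    C ↦ DB
    D ↦ A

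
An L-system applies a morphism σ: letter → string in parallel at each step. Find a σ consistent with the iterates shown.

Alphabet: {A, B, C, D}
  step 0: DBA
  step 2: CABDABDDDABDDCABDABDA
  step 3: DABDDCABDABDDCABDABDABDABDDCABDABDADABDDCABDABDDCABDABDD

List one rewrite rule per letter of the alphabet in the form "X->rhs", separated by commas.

  step 2 ⇒ step 3: CABDABDDDABDDCABDABDA ⇒ DA·BDD·CA·BDA·BDD·CA·BDA·BDA·BDA·BDD·CA·BDA·BDA·DA·BDD·CA·BDA·BDD·CA·BDA·BDD
    A ↦ BDD
    B ↦ CA
    C ↦ DA
    D ↦ BDA

A->BDD, B->CA, C->DA, D->BDA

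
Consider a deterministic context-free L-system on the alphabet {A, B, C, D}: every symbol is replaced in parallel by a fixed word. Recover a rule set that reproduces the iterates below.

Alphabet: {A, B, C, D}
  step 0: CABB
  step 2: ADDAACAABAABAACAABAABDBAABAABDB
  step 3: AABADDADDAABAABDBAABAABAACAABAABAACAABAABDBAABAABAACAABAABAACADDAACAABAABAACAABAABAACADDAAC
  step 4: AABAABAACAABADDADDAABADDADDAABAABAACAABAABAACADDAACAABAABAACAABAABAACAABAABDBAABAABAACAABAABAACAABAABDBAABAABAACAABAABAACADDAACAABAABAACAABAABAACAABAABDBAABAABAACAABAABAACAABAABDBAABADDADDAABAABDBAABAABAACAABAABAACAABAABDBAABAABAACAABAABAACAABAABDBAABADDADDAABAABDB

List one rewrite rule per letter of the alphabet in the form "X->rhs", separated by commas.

A->AAB, B->AAC, C->DB, D->ADD

  step 3 ⇒ step 4: AABADDADDAABAABDBAABAABAACAABAABAACAABAABDBAABAABAACAABAABAACADDAACAABAABAACAABAABAACADDAAC ⇒ AAB·AAB·AAC·AAB·ADD·ADD·AAB·ADD·ADD·AAB·AAB·AAC·AAB·AAB·AAC·ADD·AAC·AAB·AAB·AAC·AAB·AAB·AAC·AAB·AAB·DB·AAB·AAB·AAC·AAB·AAB·AAC·AAB·AAB·DB·AAB·AAB·AAC·AAB·AAB·AAC·ADD·AAC·AAB·AAB·AAC·AAB·AAB·AAC·AAB·AAB·DB·AAB·AAB·AAC·AAB·AAB·AAC·AAB·AAB·DB·AAB·ADD·ADD·AAB·AAB·DB·AAB·AAB·AAC·AAB·AAB·AAC·AAB·AAB·DB·AAB·AAB·AAC·AAB·AAB·AAC·AAB·AAB·DB·AAB·ADD·ADD·AAB·AAB·DB
    A ↦ AAB
    B ↦ AAC
    C ↦ DB
    D ↦ ADD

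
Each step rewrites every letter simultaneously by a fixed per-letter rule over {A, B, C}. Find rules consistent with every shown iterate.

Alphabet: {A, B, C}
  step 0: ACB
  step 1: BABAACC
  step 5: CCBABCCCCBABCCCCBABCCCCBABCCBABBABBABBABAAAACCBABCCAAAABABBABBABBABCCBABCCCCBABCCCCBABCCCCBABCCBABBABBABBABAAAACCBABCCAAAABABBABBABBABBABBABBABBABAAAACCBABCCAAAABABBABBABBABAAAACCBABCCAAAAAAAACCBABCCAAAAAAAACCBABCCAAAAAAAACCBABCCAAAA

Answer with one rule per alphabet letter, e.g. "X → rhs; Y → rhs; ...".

A->BAB, B->CC, C->AA

  step 0 ⇒ step 1: ACB ⇒ BAB·AA·CC
    A ↦ BAB
    B ↦ CC
    C ↦ AA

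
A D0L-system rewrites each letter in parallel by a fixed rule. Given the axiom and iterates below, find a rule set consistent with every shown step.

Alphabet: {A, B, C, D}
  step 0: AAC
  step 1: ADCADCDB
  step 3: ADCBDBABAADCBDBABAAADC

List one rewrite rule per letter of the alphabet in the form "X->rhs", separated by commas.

  step 0 ⇒ step 1: AAC ⇒ ADC·ADC·DB
    A ↦ ADC
    C ↦ DB
    B ↦ A  (constrained at step 1)
    D ↦ B  (constrained at step 1)

A->ADC, B->A, C->DB, D->B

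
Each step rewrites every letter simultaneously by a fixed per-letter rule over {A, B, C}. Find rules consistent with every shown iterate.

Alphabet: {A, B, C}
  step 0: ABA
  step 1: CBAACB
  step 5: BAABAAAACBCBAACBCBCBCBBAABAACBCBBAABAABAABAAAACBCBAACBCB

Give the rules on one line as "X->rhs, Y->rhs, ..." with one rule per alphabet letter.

  step 0 ⇒ step 1: ABA ⇒ CB·AA·CB
    A ↦ CB
    B ↦ AA
    C ↦ B  (constrained at step 1)

A->CB, B->AA, C->B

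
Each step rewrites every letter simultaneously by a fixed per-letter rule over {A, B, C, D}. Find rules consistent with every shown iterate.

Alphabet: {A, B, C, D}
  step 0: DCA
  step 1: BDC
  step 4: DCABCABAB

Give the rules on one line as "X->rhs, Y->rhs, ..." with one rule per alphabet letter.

A->C, B->AB, C->D, D->B

  step 0 ⇒ step 1: DCA ⇒ B·D·C
    A ↦ C
    C ↦ D
    D ↦ B
    B ↦ AB  (constrained at step 1)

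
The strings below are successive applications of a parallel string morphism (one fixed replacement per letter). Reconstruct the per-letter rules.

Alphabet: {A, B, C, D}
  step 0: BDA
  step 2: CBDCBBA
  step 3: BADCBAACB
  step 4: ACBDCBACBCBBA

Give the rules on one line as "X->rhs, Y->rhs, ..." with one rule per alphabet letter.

A->CB, B->A, C->B, D->DC

  step 3 ⇒ step 4: BADCBAACB ⇒ A·CB·DC·B·A·CB·CB·B·A
    A ↦ CB
    B ↦ A
    C ↦ B
    D ↦ DC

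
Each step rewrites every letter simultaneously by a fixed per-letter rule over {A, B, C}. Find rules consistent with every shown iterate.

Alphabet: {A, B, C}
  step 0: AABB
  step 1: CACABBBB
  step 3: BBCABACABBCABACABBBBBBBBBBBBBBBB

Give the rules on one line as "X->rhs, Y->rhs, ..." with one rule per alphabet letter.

A->CA, B->BB, C->BA

  step 0 ⇒ step 1: AABB ⇒ CA·CA·BB·BB
    A ↦ CA
    B ↦ BB
    C ↦ BA  (constrained at step 1)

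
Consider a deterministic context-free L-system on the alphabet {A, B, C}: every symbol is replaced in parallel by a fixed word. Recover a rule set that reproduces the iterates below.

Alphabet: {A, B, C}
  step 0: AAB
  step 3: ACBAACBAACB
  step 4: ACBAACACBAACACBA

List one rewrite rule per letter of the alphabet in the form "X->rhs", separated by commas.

A->AC, B->A, C->B

  step 3 ⇒ step 4: ACBAACBAACB ⇒ AC·B·A·AC·AC·B·A·AC·AC·B·A
    A ↦ AC
    B ↦ A
    C ↦ B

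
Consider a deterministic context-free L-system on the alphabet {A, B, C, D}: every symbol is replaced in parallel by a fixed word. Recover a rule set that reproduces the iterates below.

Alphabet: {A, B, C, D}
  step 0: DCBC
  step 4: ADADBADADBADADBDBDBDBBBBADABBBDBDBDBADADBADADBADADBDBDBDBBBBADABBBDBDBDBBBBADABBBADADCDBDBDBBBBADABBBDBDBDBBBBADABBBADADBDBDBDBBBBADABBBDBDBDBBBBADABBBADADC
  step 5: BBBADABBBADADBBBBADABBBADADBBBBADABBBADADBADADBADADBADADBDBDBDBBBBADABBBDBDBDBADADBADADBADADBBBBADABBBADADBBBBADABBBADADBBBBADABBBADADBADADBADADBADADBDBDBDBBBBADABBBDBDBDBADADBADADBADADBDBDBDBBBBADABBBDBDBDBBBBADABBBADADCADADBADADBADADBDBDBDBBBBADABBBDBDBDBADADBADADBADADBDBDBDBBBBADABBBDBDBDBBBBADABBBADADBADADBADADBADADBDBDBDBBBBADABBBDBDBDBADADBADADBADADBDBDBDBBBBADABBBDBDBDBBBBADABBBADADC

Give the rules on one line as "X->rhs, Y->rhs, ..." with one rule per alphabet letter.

  step 4 ⇒ step 5: ADADBADADBADADBDBDBDBBBBADABBBDBDBDBADADBADADBADADBDBDBDBBBBADABBBDBDBDBBBBADABBBADADCDBDBDBBBBADABBBDBDBDBBBBADABBBADADBDBDBDBBBBADABBBDBDBDBBBBADABBBADADC ⇒ BBB·ADA·BBB·ADA·DB·BBB·ADA·BBB·ADA·DB·BBB·ADA·BBB·ADA·DB·ADA·DB·ADA·DB·ADA·DB·DB·DB·DB·BBB·ADA·BBB·DB·DB·DB·ADA·DB·ADA·DB·ADA·DB·BBB·ADA·BBB·ADA·DB·BBB·ADA·BBB·ADA·DB·BBB·ADA·BBB·ADA·DB·ADA·DB·ADA·DB·ADA·DB·DB·DB·DB·BBB·ADA·BBB·DB·DB·DB·ADA·DB·ADA·DB·ADA·DB·DB·DB·DB·BBB·ADA·BBB·DB·DB·DB·BBB·ADA·BBB·ADA·DC·ADA·DB·ADA·DB·ADA·DB·DB·DB·DB·BBB·ADA·BBB·DB·DB·DB·ADA·DB·ADA·DB·ADA·DB·DB·DB·DB·BBB·ADA·BBB·DB·DB·DB·BBB·ADA·BBB·ADA·DB·ADA·DB·ADA·DB·ADA·DB·DB·DB·DB·BBB·ADA·BBB·DB·DB·DB·ADA·DB·ADA·DB·ADA·DB·DB·DB·DB·BBB·ADA·BBB·DB·DB·DB·BBB·ADA·BBB·ADA·DC
    A ↦ BBB
    B ↦ DB
    C ↦ DC
    D ↦ ADA

A->BBB, B->DB, C->DC, D->ADA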